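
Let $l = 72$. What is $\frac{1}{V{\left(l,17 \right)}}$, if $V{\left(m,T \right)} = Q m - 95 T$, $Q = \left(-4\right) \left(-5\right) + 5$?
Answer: $\frac{1}{185} \approx 0.0054054$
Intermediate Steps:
$Q = 25$ ($Q = 20 + 5 = 25$)
$V{\left(m,T \right)} = - 95 T + 25 m$ ($V{\left(m,T \right)} = 25 m - 95 T = - 95 T + 25 m$)
$\frac{1}{V{\left(l,17 \right)}} = \frac{1}{\left(-95\right) 17 + 25 \cdot 72} = \frac{1}{-1615 + 1800} = \frac{1}{185}$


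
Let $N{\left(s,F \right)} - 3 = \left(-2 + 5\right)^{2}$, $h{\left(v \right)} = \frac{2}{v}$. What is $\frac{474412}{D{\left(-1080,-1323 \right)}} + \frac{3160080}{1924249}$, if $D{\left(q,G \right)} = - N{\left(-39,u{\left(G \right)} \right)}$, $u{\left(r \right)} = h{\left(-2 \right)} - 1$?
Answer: $- \frac{228212223907}{5772747} \approx -39533.0$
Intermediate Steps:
$u{\left(r \right)} = -2$ ($u{\left(r \right)} = \frac{2}{-2} - 1 = 2 \left(- \frac{1}{2}\right) - 1 = -1 - 1 = -2$)
$N{\left(s,F \right)} = 12$ ($N{\left(s,F \right)} = 3 + \left(-2 + 5\right)^{2} = 3 + 3^{2} = 3 + 9 = 12$)
$D{\left(q,G \right)} = -12$ ($D{\left(q,G \right)} = \left(-1\right) 12 = -12$)
$\frac{474412}{D{\left(-1080,-1323 \right)}} + \frac{3160080}{1924249} = \frac{474412}{-12} + \frac{3160080}{1924249} = 474412 \left(- \frac{1}{12}\right) + 3160080 \cdot \frac{1}{1924249} = - \frac{118603}{3} + \frac{3160080}{1924249} = - \frac{228212223907}{5772747}$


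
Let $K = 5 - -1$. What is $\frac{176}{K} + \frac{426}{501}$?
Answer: $\frac{15122}{501} \approx 30.184$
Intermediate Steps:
$K = 6$ ($K = 5 + 1 = 6$)
$\frac{176}{K} + \frac{426}{501} = \frac{176}{6} + \frac{426}{501} = 176 \cdot \frac{1}{6} + 426 \cdot \frac{1}{501} = \frac{88}{3} + \frac{142}{167} = \frac{15122}{501}$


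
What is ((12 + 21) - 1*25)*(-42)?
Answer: -336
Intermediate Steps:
((12 + 21) - 1*25)*(-42) = (33 - 25)*(-42) = 8*(-42) = -336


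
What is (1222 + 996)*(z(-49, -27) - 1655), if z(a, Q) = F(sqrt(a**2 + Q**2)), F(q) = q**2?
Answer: 3271550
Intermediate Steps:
z(a, Q) = Q**2 + a**2 (z(a, Q) = (sqrt(a**2 + Q**2))**2 = (sqrt(Q**2 + a**2))**2 = Q**2 + a**2)
(1222 + 996)*(z(-49, -27) - 1655) = (1222 + 996)*(((-27)**2 + (-49)**2) - 1655) = 2218*((729 + 2401) - 1655) = 2218*(3130 - 1655) = 2218*1475 = 3271550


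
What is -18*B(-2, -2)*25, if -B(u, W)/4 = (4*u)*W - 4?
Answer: 21600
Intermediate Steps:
B(u, W) = 16 - 16*W*u (B(u, W) = -4*((4*u)*W - 4) = -4*(4*W*u - 4) = -4*(-4 + 4*W*u) = 16 - 16*W*u)
-18*B(-2, -2)*25 = -18*(16 - 16*(-2)*(-2))*25 = -18*(16 - 64)*25 = -18*(-48)*25 = 864*25 = 21600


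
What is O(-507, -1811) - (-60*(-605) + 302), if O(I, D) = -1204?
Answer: -37806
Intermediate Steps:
O(-507, -1811) - (-60*(-605) + 302) = -1204 - (-60*(-605) + 302) = -1204 - (36300 + 302) = -1204 - 1*36602 = -1204 - 36602 = -37806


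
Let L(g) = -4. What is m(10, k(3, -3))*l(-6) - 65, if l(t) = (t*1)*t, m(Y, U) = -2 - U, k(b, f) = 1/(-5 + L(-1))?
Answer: -133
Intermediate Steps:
k(b, f) = -⅑ (k(b, f) = 1/(-5 - 4) = 1/(-9) = -⅑)
l(t) = t² (l(t) = t*t = t²)
m(10, k(3, -3))*l(-6) - 65 = (-2 - 1*(-⅑))*(-6)² - 65 = (-2 + ⅑)*36 - 65 = -17/9*36 - 65 = -68 - 65 = -133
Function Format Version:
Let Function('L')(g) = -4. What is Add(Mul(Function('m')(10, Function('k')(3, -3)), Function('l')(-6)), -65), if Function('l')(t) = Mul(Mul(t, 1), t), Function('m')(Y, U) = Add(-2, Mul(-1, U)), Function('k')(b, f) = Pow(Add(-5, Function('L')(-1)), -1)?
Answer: -133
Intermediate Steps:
Function('k')(b, f) = Rational(-1, 9) (Function('k')(b, f) = Pow(Add(-5, -4), -1) = Pow(-9, -1) = Rational(-1, 9))
Function('l')(t) = Pow(t, 2) (Function('l')(t) = Mul(t, t) = Pow(t, 2))
Add(Mul(Function('m')(10, Function('k')(3, -3)), Function('l')(-6)), -65) = Add(Mul(Add(-2, Mul(-1, Rational(-1, 9))), Pow(-6, 2)), -65) = Add(Mul(Add(-2, Rational(1, 9)), 36), -65) = Add(Mul(Rational(-17, 9), 36), -65) = Add(-68, -65) = -133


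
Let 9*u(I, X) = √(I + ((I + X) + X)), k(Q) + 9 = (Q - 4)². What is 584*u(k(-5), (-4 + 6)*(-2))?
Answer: 1168*√34/9 ≈ 756.73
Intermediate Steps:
k(Q) = -9 + (-4 + Q)² (k(Q) = -9 + (Q - 4)² = -9 + (-4 + Q)²)
u(I, X) = √(2*I + 2*X)/9 (u(I, X) = √(I + ((I + X) + X))/9 = √(I + (I + 2*X))/9 = √(2*I + 2*X)/9)
584*u(k(-5), (-4 + 6)*(-2)) = 584*(√(2*(-9 + (-4 - 5)²) + 2*((-4 + 6)*(-2)))/9) = 584*(√(2*(-9 + (-9)²) + 2*(2*(-2)))/9) = 584*(√(2*(-9 + 81) + 2*(-4))/9) = 584*(√(2*72 - 8)/9) = 584*(√(144 - 8)/9) = 584*(√136/9) = 584*((2*√34)/9) = 584*(2*√34/9) = 1168*√34/9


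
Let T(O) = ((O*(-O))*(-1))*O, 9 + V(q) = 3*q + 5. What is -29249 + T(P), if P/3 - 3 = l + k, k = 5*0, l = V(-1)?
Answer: -30977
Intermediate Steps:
V(q) = -4 + 3*q (V(q) = -9 + (3*q + 5) = -9 + (5 + 3*q) = -4 + 3*q)
l = -7 (l = -4 + 3*(-1) = -4 - 3 = -7)
k = 0
P = -12 (P = 9 + 3*(-7 + 0) = 9 + 3*(-7) = 9 - 21 = -12)
T(O) = O³ (T(O) = (-O²*(-1))*O = O²*O = O³)
-29249 + T(P) = -29249 + (-12)³ = -29249 - 1728 = -30977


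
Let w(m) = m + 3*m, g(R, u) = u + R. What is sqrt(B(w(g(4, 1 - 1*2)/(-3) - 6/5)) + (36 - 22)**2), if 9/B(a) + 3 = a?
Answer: sqrt(679621)/59 ≈ 13.973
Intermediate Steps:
g(R, u) = R + u
w(m) = 4*m
B(a) = 9/(-3 + a)
sqrt(B(w(g(4, 1 - 1*2)/(-3) - 6/5)) + (36 - 22)**2) = sqrt(9/(-3 + 4*((4 + (1 - 1*2))/(-3) - 6/5)) + (36 - 22)**2) = sqrt(9/(-3 + 4*((4 + (1 - 2))*(-1/3) - 6*1/5)) + 14**2) = sqrt(9/(-3 + 4*((4 - 1)*(-1/3) - 6/5)) + 196) = sqrt(9/(-3 + 4*(3*(-1/3) - 6/5)) + 196) = sqrt(9/(-3 + 4*(-1 - 6/5)) + 196) = sqrt(9/(-3 + 4*(-11/5)) + 196) = sqrt(9/(-3 - 44/5) + 196) = sqrt(9/(-59/5) + 196) = sqrt(9*(-5/59) + 196) = sqrt(-45/59 + 196) = sqrt(11519/59) = sqrt(679621)/59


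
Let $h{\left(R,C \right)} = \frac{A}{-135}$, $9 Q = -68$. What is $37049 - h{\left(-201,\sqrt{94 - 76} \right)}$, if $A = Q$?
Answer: $\frac{45014467}{1215} \approx 37049.0$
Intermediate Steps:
$Q = - \frac{68}{9}$ ($Q = \frac{1}{9} \left(-68\right) = - \frac{68}{9} \approx -7.5556$)
$A = - \frac{68}{9} \approx -7.5556$
$h{\left(R,C \right)} = \frac{68}{1215}$ ($h{\left(R,C \right)} = - \frac{68}{9 \left(-135\right)} = \left(- \frac{68}{9}\right) \left(- \frac{1}{135}\right) = \frac{68}{1215}$)
$37049 - h{\left(-201,\sqrt{94 - 76} \right)} = 37049 - \frac{68}{1215} = \frac{45014467}{1215}$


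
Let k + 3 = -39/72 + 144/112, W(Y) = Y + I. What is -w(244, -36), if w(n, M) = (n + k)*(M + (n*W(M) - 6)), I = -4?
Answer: 199044313/84 ≈ 2.3696e+6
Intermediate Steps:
W(Y) = -4 + Y (W(Y) = Y - 4 = -4 + Y)
k = -379/168 (k = -3 + (-39/72 + 144/112) = -3 + (-39*1/72 + 144*(1/112)) = -3 + (-13/24 + 9/7) = -3 + 125/168 = -379/168 ≈ -2.2560)
w(n, M) = (-379/168 + n)*(-6 + M + n*(-4 + M)) (w(n, M) = (n - 379/168)*(M + (n*(-4 + M) - 6)) = (-379/168 + n)*(M + (-6 + n*(-4 + M))) = (-379/168 + n)*(-6 + M + n*(-4 + M)))
-w(244, -36) = -(379/28 - 4*244² - 379/168*(-36) + (127/42)*244 - 36*244² - 211/168*(-36)*244) = -(379/28 - 4*59536 + 1137/14 + 15494/21 - 36*59536 + 77226/7) = -(379/28 - 238144 + 1137/14 + 15494/21 - 2143296 + 77226/7) = -1*(-199044313/84) = 199044313/84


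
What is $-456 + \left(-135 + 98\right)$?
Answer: $-493$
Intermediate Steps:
$-456 + \left(-135 + 98\right) = -456 - 37 = -493$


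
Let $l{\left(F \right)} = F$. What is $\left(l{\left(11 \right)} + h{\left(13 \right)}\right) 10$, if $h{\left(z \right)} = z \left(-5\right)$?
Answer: $-540$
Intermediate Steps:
$h{\left(z \right)} = - 5 z$
$\left(l{\left(11 \right)} + h{\left(13 \right)}\right) 10 = \left(11 - 65\right) 10 = \left(-54\right) 10 = -540$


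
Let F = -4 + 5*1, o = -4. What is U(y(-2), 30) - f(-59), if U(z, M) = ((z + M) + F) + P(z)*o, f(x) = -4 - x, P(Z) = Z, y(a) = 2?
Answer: -30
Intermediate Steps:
F = 1 (F = -4 + 5 = 1)
U(z, M) = 1 + M - 3*z (U(z, M) = ((z + M) + 1) + z*(-4) = ((M + z) + 1) - 4*z = (1 + M + z) - 4*z = 1 + M - 3*z)
U(y(-2), 30) - f(-59) = (1 + 30 - 3*2) - (-4 - 1*(-59)) = (1 + 30 - 6) - (-4 + 59) = 25 - 1*55 = 25 - 55 = -30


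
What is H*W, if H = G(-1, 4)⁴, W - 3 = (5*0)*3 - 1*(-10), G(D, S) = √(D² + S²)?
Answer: 3757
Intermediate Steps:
W = 13 (W = 3 + ((5*0)*3 - 1*(-10)) = 3 + (0*3 + 10) = 3 + (0 + 10) = 3 + 10 = 13)
H = 289 (H = (√((-1)² + 4²))⁴ = (√(1 + 16))⁴ = (√17)⁴ = 289)
H*W = 289*13 = 3757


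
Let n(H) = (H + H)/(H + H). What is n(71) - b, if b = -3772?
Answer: 3773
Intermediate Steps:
n(H) = 1 (n(H) = (2*H)/((2*H)) = (2*H)*(1/(2*H)) = 1)
n(71) - b = 1 - 1*(-3772) = 1 + 3772 = 3773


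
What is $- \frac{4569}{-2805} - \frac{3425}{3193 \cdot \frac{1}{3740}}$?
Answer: $- \frac{11972019561}{2985455} \approx -4010.1$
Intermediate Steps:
$- \frac{4569}{-2805} - \frac{3425}{3193 \cdot \frac{1}{3740}} = \left(-4569\right) \left(- \frac{1}{2805}\right) - \frac{3425}{3193 \cdot \frac{1}{3740}} = \frac{1523}{935} - \frac{3425}{\frac{3193}{3740}} = \frac{1523}{935} - \frac{12809500}{3193} = - \frac{11972019561}{2985455}$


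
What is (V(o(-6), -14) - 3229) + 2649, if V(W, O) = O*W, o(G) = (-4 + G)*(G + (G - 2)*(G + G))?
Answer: 12020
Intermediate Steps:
o(G) = (-4 + G)*(G + 2*G*(-2 + G)) (o(G) = (-4 + G)*(G + (-2 + G)*(2*G)) = (-4 + G)*(G + 2*G*(-2 + G)))
(V(o(-6), -14) - 3229) + 2649 = (-(-84)*(12 - 11*(-6) + 2*(-6)**2) - 3229) + 2649 = (-(-84)*(12 + 66 + 2*36) - 3229) + 2649 = (-(-84)*(12 + 66 + 72) - 3229) + 2649 = (-(-84)*150 - 3229) + 2649 = (-14*(-900) - 3229) + 2649 = (12600 - 3229) + 2649 = 9371 + 2649 = 12020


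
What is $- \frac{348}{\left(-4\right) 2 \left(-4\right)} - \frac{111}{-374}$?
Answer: $- \frac{15825}{1496} \approx -10.578$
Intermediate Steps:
$- \frac{348}{\left(-4\right) 2 \left(-4\right)} - \frac{111}{-374} = - \frac{348}{\left(-8\right) \left(-4\right)} - - \frac{111}{374} = - \frac{348}{32} + \frac{111}{374} = \left(-348\right) \frac{1}{32} + \frac{111}{374} = - \frac{87}{8} + \frac{111}{374} = - \frac{15825}{1496}$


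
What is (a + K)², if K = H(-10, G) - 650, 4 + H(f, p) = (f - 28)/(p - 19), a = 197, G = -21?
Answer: 83192641/400 ≈ 2.0798e+5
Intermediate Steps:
H(f, p) = -4 + (-28 + f)/(-19 + p) (H(f, p) = -4 + (f - 28)/(p - 19) = -4 + (-28 + f)/(-19 + p))
K = -13061/20 (K = (48 - 10 - 4*(-21))/(-19 - 21) - 650 = (48 - 10 + 84)/(-40) - 650 = -1/40*122 - 650 = -61/20 - 650 = -13061/20 ≈ -653.05)
(a + K)² = (197 - 13061/20)² = (-9121/20)² = 83192641/400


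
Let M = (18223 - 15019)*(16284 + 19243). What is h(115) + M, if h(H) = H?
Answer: 113828623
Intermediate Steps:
M = 113828508 (M = 3204*35527 = 113828508)
h(115) + M = 115 + 113828508 = 113828623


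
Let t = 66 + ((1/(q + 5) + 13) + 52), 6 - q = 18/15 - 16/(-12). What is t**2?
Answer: 277289104/16129 ≈ 17192.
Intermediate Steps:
q = 52/15 (q = 6 - (18/15 - 16/(-12)) = 6 - (18*(1/15) - 16*(-1/12)) = 6 - (6/5 + 4/3) = 6 - 1*38/15 = 6 - 38/15 = 52/15 ≈ 3.4667)
t = 16652/127 (t = 66 + ((1/(52/15 + 5) + 13) + 52) = 66 + ((1/(127/15) + 13) + 52) = 66 + ((15/127 + 13) + 52) = 66 + (1666/127 + 52) = 66 + 8270/127 = 16652/127 ≈ 131.12)
t**2 = (16652/127)**2 = 277289104/16129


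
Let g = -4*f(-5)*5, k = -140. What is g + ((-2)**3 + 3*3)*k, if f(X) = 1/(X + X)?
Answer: -138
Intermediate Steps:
f(X) = 1/(2*X)
g = 2 (g = -2/(-5)*5 = -2*(-1)/5*5 = -4*(-1/10)*5 = (2/5)*5 = 2)
g + ((-2)**3 + 3*3)*k = 2 + ((-2)**3 + 3*3)*(-140) = 2 + (-8 + 9)*(-140) = 2 + 1*(-140) = 2 - 140 = -138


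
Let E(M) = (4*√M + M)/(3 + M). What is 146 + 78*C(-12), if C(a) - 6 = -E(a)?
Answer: 510 + 208*I*√3/3 ≈ 510.0 + 120.09*I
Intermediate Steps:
E(M) = (M + 4*√M)/(3 + M)
C(a) = 6 - (a + 4*√a)/(3 + a)
146 + 78*C(-12) = 146 + 78*((18 - 8*I*√3 + 5*(-12))/(3 - 12)) = 146 + 78*((18 - 8*I*√3 - 60)/(-9)) = 146 + 78*(-(18 - 8*I*√3 - 60)/9) = 146 + 78*(-(-42 - 8*I*√3)/9) = 146 + 78*(14/3 + 8*I*√3/9) = 146 + (364 + 208*I*√3/3) = 510 + 208*I*√3/3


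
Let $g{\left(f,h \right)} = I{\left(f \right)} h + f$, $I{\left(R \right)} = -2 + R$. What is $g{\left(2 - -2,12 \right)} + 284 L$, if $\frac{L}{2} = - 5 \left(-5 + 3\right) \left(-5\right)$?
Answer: $-28372$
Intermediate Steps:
$L = -100$ ($L = 2 \left(- 5 \left(-5 + 3\right) \left(-5\right)\right) = 2 \left(- 5 \left(\left(-2\right) \left(-5\right)\right)\right) = 2 \left(\left(-5\right) 10\right) = 2 \left(-50\right) = -100$)
$g{\left(f,h \right)} = f + h \left(-2 + f\right)$ ($g{\left(f,h \right)} = \left(-2 + f\right) h + f = h \left(-2 + f\right) + f = f + h \left(-2 + f\right)$)
$g{\left(2 - -2,12 \right)} + 284 L = \left(\left(2 - -2\right) + 12 \left(-2 + \left(2 - -2\right)\right)\right) + 284 \left(-100\right) = \left(\left(2 + 2\right) + 12 \left(-2 + \left(2 + 2\right)\right)\right) - 28400 = \left(4 + 12 \left(-2 + 4\right)\right) - 28400 = \left(4 + 12 \cdot 2\right) - 28400 = \left(4 + 24\right) - 28400 = 28 - 28400 = -28372$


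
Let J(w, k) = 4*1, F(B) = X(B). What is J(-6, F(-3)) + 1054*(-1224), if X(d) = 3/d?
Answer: -1290092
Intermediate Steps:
F(B) = 3/B
J(w, k) = 4
J(-6, F(-3)) + 1054*(-1224) = 4 + 1054*(-1224) = 4 - 1290096 = -1290092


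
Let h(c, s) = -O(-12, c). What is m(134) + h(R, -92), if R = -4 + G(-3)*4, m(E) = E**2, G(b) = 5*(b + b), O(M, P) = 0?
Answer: 17956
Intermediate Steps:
G(b) = 10*b (G(b) = 5*(2*b) = 10*b)
R = -124 (R = -4 + (10*(-3))*4 = -4 - 30*4 = -4 - 120 = -124)
h(c, s) = 0 (h(c, s) = -1*0 = 0)
m(134) + h(R, -92) = 134**2 + 0 = 17956 + 0 = 17956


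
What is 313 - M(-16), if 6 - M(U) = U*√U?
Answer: 307 - 64*I ≈ 307.0 - 64.0*I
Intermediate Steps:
M(U) = 6 - U^(3/2) (M(U) = 6 - U*√U = 6 - U^(3/2))
313 - M(-16) = 313 - (6 - (-16)^(3/2)) = 313 - (6 - (-64)*I) = 313 - (6 + 64*I) = 313 + (-6 - 64*I) = 307 - 64*I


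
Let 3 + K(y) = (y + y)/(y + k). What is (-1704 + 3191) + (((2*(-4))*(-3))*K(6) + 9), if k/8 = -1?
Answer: 1280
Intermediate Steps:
k = -8 (k = 8*(-1) = -8)
K(y) = -3 + 2*y/(-8 + y) (K(y) = -3 + (y + y)/(y - 8) = -3 + (2*y)/(-8 + y) = -3 + 2*y/(-8 + y))
(-1704 + 3191) + (((2*(-4))*(-3))*K(6) + 9) = (-1704 + 3191) + (((2*(-4))*(-3))*((24 - 1*6)/(-8 + 6)) + 9) = 1487 + ((-8*(-3))*((24 - 6)/(-2)) + 9) = 1487 + (24*(-½*18) + 9) = 1487 + (24*(-9) + 9) = 1487 + (-216 + 9) = 1487 - 207 = 1280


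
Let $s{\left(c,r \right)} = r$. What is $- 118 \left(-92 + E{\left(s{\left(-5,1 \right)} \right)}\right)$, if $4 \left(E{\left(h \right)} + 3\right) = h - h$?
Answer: $11210$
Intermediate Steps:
$E{\left(h \right)} = -3$ ($E{\left(h \right)} = -3 + \frac{h - h}{4} = -3 + \frac{1}{4} \cdot 0 = -3 + 0 = -3$)
$- 118 \left(-92 + E{\left(s{\left(-5,1 \right)} \right)}\right) = - 118 \left(-92 - 3\right) = \left(-118\right) \left(-95\right) = 11210$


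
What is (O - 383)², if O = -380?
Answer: 582169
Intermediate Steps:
(O - 383)² = (-380 - 383)² = (-763)² = 582169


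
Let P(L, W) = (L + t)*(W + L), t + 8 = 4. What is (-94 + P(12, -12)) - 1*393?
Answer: -487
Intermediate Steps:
t = -4 (t = -8 + 4 = -4)
P(L, W) = (-4 + L)*(L + W) (P(L, W) = (L - 4)*(W + L) = (-4 + L)*(L + W))
(-94 + P(12, -12)) - 1*393 = (-94 + (12² - 4*12 - 4*(-12) + 12*(-12))) - 1*393 = (-94 + (144 - 48 + 48 - 144)) - 393 = (-94 + 0) - 393 = -94 - 393 = -487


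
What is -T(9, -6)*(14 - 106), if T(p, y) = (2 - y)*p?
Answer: 6624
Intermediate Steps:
T(p, y) = p*(2 - y)
-T(9, -6)*(14 - 106) = -9*(2 - 1*(-6))*(14 - 106) = -9*(2 + 6)*(-92) = -9*8*(-92) = -72*(-92) = -1*(-6624) = 6624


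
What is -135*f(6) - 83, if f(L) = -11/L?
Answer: 329/2 ≈ 164.50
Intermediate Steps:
-135*f(6) - 83 = -(-1485)/6 - 83 = -135*(-11/6) - 83 = 495/2 - 83 = 329/2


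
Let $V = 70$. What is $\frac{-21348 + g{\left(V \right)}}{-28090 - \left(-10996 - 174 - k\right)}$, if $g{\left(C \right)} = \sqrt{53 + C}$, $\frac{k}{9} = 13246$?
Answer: $- \frac{1186}{5683} + \frac{\sqrt{123}}{102294} \approx -0.20858$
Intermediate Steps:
$k = 119214$ ($k = 9 \cdot 13246 = 119214$)
$\frac{-21348 + g{\left(V \right)}}{-28090 - \left(-10996 - 174 - k\right)} = \frac{-21348 + \sqrt{53 + 70}}{-28090 + \left(119214 - \left(-10996 - 174\right)\right)} = \frac{-21348 + \sqrt{123}}{-28090 + \left(119214 - \left(-10996 - 174\right)\right)} = \frac{-21348 + \sqrt{123}}{-28090 + \left(119214 - -11170\right)} = \frac{-21348 + \sqrt{123}}{-28090 + \left(119214 + 11170\right)} = \frac{-21348 + \sqrt{123}}{-28090 + 130384} = \frac{-21348 + \sqrt{123}}{102294} = \left(-21348 + \sqrt{123}\right) \frac{1}{102294} = - \frac{1186}{5683} + \frac{\sqrt{123}}{102294}$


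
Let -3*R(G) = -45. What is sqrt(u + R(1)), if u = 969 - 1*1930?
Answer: I*sqrt(946) ≈ 30.757*I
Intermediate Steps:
R(G) = 15 (R(G) = -1/3*(-45) = 15)
u = -961 (u = 969 - 1930 = -961)
sqrt(u + R(1)) = sqrt(-961 + 15) = sqrt(-946) = I*sqrt(946)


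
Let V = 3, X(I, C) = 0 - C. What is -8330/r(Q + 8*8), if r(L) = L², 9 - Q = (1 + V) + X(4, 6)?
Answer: -1666/1125 ≈ -1.4809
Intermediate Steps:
X(I, C) = -C
Q = 11 (Q = 9 - ((1 + 3) - 1*6) = 9 - (4 - 6) = 9 - 1*(-2) = 9 + 2 = 11)
-8330/r(Q + 8*8) = -8330/(11 + 8*8)² = -8330/(11 + 64)² = -8330/(75²) = -8330/5625 = -8330*1/5625 = -1666/1125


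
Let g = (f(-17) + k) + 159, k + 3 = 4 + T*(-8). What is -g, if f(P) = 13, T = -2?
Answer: -189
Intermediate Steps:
k = 17 (k = -3 + (4 - 2*(-8)) = -3 + (4 + 16) = -3 + 20 = 17)
g = 189 (g = (13 + 17) + 159 = 30 + 159 = 189)
-g = -1*189 = -189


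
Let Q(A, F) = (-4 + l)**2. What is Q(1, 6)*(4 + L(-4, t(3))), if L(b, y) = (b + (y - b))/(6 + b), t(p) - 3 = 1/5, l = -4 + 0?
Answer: 1792/5 ≈ 358.40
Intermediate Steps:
l = -4
t(p) = 16/5 (t(p) = 3 + 1/5 = 16/5)
Q(A, F) = 64 (Q(A, F) = (-4 - 4)**2 = (-8)**2 = 64)
L(b, y) = y/(6 + b)
Q(1, 6)*(4 + L(-4, t(3))) = 64*(4 + 16/(5*(6 - 4))) = 64*(4 + (16/5)/2) = 64*(4 + (16/5)*(1/2)) = 64*(4 + 8/5) = 64*(28/5) = 1792/5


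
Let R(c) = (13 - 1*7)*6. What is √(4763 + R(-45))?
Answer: √4799 ≈ 69.275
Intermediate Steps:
R(c) = 36 (R(c) = (13 - 7)*6 = 6*6 = 36)
√(4763 + R(-45)) = √(4763 + 36) = √4799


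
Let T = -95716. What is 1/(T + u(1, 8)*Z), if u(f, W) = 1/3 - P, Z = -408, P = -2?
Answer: -1/96668 ≈ -1.0345e-5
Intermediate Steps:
u(f, W) = 7/3 (u(f, W) = 1/3 - 1*(-2) = 1/3 + 2 = 7/3)
1/(T + u(1, 8)*Z) = 1/(-95716 + (7/3)*(-408)) = 1/(-95716 - 952) = 1/(-96668) = -1/96668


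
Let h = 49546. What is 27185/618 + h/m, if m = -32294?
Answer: 423646481/9978846 ≈ 42.454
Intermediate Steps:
27185/618 + h/m = 27185/618 + 49546/(-32294) = 27185*(1/618) + 49546*(-1/32294) = 27185/618 - 24773/16147 = 423646481/9978846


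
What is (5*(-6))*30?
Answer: -900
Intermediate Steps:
(5*(-6))*30 = -30*30 = -900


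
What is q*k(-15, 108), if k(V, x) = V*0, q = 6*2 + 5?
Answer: 0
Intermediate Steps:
q = 17 (q = 12 + 5 = 17)
k(V, x) = 0
q*k(-15, 108) = 17*0 = 0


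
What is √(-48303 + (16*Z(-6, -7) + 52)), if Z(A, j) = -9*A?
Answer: I*√47387 ≈ 217.69*I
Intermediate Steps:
√(-48303 + (16*Z(-6, -7) + 52)) = √(-48303 + (16*(-9*(-6)) + 52)) = √(-48303 + (16*54 + 52)) = √(-48303 + (864 + 52)) = √(-48303 + 916) = √(-47387) = I*√47387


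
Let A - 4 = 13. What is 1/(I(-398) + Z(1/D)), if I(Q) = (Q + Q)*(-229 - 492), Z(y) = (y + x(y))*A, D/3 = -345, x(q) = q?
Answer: 1035/594003026 ≈ 1.7424e-6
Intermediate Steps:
A = 17 (A = 4 + 13 = 17)
D = -1035 (D = 3*(-345) = -1035)
Z(y) = 34*y (Z(y) = (y + y)*17 = (2*y)*17 = 34*y)
I(Q) = -1442*Q (I(Q) = (2*Q)*(-721) = -1442*Q)
1/(I(-398) + Z(1/D)) = 1/(-1442*(-398) + 34/(-1035)) = 1/(573916 + 34*(-1/1035)) = 1/(573916 - 34/1035) = 1/(594003026/1035) = 1035/594003026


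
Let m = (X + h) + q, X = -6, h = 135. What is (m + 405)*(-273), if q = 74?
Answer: -165984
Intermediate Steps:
m = 203 (m = (-6 + 135) + 74 = 129 + 74 = 203)
(m + 405)*(-273) = (203 + 405)*(-273) = 608*(-273) = -165984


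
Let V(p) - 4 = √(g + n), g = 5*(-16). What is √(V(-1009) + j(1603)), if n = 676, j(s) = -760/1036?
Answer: √(219114 + 134162*√149)/259 ≈ 5.2611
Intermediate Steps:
j(s) = -190/259 (j(s) = -760*1/1036 = -190/259)
g = -80
V(p) = 4 + 2*√149 (V(p) = 4 + √(-80 + 676) = 4 + √596 = 4 + 2*√149)
√(V(-1009) + j(1603)) = √((4 + 2*√149) - 190/259) = √(846/259 + 2*√149)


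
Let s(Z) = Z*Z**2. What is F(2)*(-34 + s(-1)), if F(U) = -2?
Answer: 70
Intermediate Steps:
s(Z) = Z**3
F(2)*(-34 + s(-1)) = -2*(-34 + (-1)**3) = -2*(-34 - 1) = -2*(-35) = 70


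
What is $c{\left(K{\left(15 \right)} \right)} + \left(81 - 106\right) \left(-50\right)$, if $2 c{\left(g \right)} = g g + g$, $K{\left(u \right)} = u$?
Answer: $1370$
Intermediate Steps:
$c{\left(g \right)} = \frac{g}{2} + \frac{g^{2}}{2}$ ($c{\left(g \right)} = \frac{g g + g}{2} = \frac{g^{2} + g}{2} = \frac{g + g^{2}}{2} = \frac{g}{2} + \frac{g^{2}}{2}$)
$c{\left(K{\left(15 \right)} \right)} + \left(81 - 106\right) \left(-50\right) = \frac{1}{2} \cdot 15 \left(1 + 15\right) + \left(81 - 106\right) \left(-50\right) = \frac{1}{2} \cdot 15 \cdot 16 - -1250 = 120 + 1250 = 1370$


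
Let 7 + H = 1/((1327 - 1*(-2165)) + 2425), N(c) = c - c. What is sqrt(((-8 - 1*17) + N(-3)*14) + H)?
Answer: I*sqrt(1120342531)/5917 ≈ 5.6568*I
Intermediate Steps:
N(c) = 0
H = -41418/5917 (H = -7 + 1/((1327 - 1*(-2165)) + 2425) = -7 + 1/((1327 + 2165) + 2425) = -7 + 1/(3492 + 2425) = -7 + 1/5917 = -41418/5917 ≈ -6.9998)
sqrt(((-8 - 1*17) + N(-3)*14) + H) = sqrt(((-8 - 1*17) + 0*14) - 41418/5917) = sqrt(((-8 - 17) + 0) - 41418/5917) = sqrt((-25 + 0) - 41418/5917) = sqrt(-25 - 41418/5917) = sqrt(-189343/5917) = I*sqrt(1120342531)/5917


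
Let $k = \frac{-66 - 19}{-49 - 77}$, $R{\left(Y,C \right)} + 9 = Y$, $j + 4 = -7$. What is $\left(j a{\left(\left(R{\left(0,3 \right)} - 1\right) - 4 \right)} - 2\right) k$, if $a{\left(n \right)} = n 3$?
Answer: $\frac{19550}{63} \approx 310.32$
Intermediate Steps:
$j = -11$ ($j = -4 - 7 = -11$)
$R{\left(Y,C \right)} = -9 + Y$
$k = \frac{85}{126}$ ($k = - \frac{85}{-126} = \left(-85\right) \left(- \frac{1}{126}\right) = \frac{85}{126} \approx 0.6746$)
$a{\left(n \right)} = 3 n$
$\left(j a{\left(\left(R{\left(0,3 \right)} - 1\right) - 4 \right)} - 2\right) k = \left(- 11 \cdot 3 \left(\left(\left(-9 + 0\right) - 1\right) - 4\right) - 2\right) \frac{85}{126} = \left(- 11 \cdot 3 \left(\left(-9 - 1\right) - 4\right) - 2\right) \frac{85}{126} = \left(- 11 \cdot 3 \left(-10 - 4\right) - 2\right) \frac{85}{126} = \left(- 11 \cdot 3 \left(-14\right) - 2\right) \frac{85}{126} = \left(\left(-11\right) \left(-42\right) - 2\right) \frac{85}{126} = \left(462 - 2\right) \frac{85}{126} = 460 \cdot \frac{85}{126} = \frac{19550}{63}$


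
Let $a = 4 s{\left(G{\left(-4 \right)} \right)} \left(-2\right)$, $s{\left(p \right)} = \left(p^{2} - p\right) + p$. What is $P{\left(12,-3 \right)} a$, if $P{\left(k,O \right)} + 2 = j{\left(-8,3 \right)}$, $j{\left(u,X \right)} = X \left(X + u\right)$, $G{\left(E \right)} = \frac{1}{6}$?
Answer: $\frac{34}{9} \approx 3.7778$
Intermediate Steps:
$G{\left(E \right)} = \frac{1}{6}$
$P{\left(k,O \right)} = -17$ ($P{\left(k,O \right)} = -2 + 3 \left(3 - 8\right) = -2 + 3 \left(-5\right) = -2 - 15 = -17$)
$s{\left(p \right)} = p^{2}$
$a = - \frac{2}{9}$ ($a = \frac{4}{36} \left(-2\right) = 4 \cdot \frac{1}{36} \left(-2\right) = \frac{1}{9} \left(-2\right) = - \frac{2}{9} \approx -0.22222$)
$P{\left(12,-3 \right)} a = \left(-17\right) \left(- \frac{2}{9}\right) = \frac{34}{9}$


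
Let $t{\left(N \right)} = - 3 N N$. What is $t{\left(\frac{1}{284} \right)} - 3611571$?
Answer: $- \frac{291294870579}{80656} \approx -3.6116 \cdot 10^{6}$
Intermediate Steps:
$t{\left(N \right)} = - 3 N^{2}$
$t{\left(\frac{1}{284} \right)} - 3611571 = - 3 \left(\frac{1}{284}\right)^{2} - 3611571 = - \frac{3}{80656} - 3611571 = - \frac{291294870579}{80656}$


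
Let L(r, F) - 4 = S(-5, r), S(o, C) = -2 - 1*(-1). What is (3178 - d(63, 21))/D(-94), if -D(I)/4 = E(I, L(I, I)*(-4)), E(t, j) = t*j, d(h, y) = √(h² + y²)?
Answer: -1589/2256 + 7*√10/1504 ≈ -0.68963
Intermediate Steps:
S(o, C) = -1 (S(o, C) = -2 + 1 = -1)
L(r, F) = 3 (L(r, F) = 4 - 1 = 3)
E(t, j) = j*t
D(I) = 48*I (D(I) = -4*3*(-4)*I = -(-48)*I = 48*I)
(3178 - d(63, 21))/D(-94) = (3178 - √(63² + 21²))/((48*(-94))) = (3178 - √(3969 + 441))/(-4512) = (3178 - √4410)*(-1/4512) = (3178 - 21*√10)*(-1/4512) = -1589/2256 + 7*√10/1504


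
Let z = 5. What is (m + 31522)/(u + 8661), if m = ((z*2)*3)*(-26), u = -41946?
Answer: -30742/33285 ≈ -0.92360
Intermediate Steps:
m = -780 (m = ((5*2)*3)*(-26) = (10*3)*(-26) = 30*(-26) = -780)
(m + 31522)/(u + 8661) = (-780 + 31522)/(-41946 + 8661) = 30742/(-33285) = 30742*(-1/33285) = -30742/33285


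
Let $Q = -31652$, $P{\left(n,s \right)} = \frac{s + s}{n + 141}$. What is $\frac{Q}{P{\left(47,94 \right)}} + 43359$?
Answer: $11707$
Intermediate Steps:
$P{\left(n,s \right)} = \frac{2 s}{141 + n}$
$\frac{Q}{P{\left(47,94 \right)}} + 43359 = - \frac{31652}{2 \cdot 94 \frac{1}{141 + 47}} + 43359 = - \frac{31652}{2 \cdot 94 \cdot \frac{1}{188}} + 43359 = - \frac{31652}{1} + 43359 = \left(-31652\right) 1 + 43359 = -31652 + 43359 = 11707$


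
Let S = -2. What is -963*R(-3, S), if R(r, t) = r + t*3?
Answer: 8667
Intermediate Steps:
R(r, t) = r + 3*t
-963*R(-3, S) = -963*(-3 + 3*(-2)) = -963*(-3 - 6) = -963*(-9) = 8667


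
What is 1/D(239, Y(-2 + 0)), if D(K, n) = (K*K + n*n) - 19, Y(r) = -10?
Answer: 1/57202 ≈ 1.7482e-5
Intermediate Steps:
D(K, n) = -19 + K² + n² (D(K, n) = (K² + n²) - 19 = -19 + K² + n²)
1/D(239, Y(-2 + 0)) = 1/(-19 + 239² + (-10)²) = 1/(-19 + 57121 + 100) = 1/57202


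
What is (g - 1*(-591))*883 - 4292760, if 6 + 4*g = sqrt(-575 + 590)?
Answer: -7544463/2 + 883*sqrt(15)/4 ≈ -3.7714e+6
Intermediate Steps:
g = -3/2 + sqrt(15)/4 (g = -3/2 + sqrt(-575 + 590)/4 = -3/2 + sqrt(15)/4 ≈ -0.53175)
(g - 1*(-591))*883 - 4292760 = ((-3/2 + sqrt(15)/4) - 1*(-591))*883 - 4292760 = ((-3/2 + sqrt(15)/4) + 591)*883 - 4292760 = (1179/2 + sqrt(15)/4)*883 - 4292760 = (1041057/2 + 883*sqrt(15)/4) - 4292760 = -7544463/2 + 883*sqrt(15)/4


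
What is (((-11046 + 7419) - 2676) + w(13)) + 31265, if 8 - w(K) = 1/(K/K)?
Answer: 24969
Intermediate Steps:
w(K) = 7 (w(K) = 8 - 1/(K/K) = 8 - 1/1 = 8 - 1*1 = 8 - 1 = 7)
(((-11046 + 7419) - 2676) + w(13)) + 31265 = (((-11046 + 7419) - 2676) + 7) + 31265 = ((-3627 - 2676) + 7) + 31265 = (-6303 + 7) + 31265 = -6296 + 31265 = 24969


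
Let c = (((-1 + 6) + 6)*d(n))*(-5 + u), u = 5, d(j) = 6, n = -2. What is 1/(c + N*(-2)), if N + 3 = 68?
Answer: -1/130 ≈ -0.0076923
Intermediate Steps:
N = 65 (N = -3 + 68 = 65)
c = 0 (c = (((-1 + 6) + 6)*6)*(-5 + 5) = ((5 + 6)*6)*0 = (11*6)*0 = 66*0 = 0)
1/(c + N*(-2)) = 1/(0 + 65*(-2)) = 1/(0 - 130) = 1/(-130) = -1/130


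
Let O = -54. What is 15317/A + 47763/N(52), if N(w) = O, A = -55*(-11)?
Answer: -1039611/1210 ≈ -859.18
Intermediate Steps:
A = 605
N(w) = -54
15317/A + 47763/N(52) = 15317/605 + 47763/(-54) = 15317*(1/605) + 47763*(-1/54) = 15317/605 - 1769/2 = -1039611/1210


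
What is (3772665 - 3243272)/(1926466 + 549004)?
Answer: 529393/2475470 ≈ 0.21386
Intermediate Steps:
(3772665 - 3243272)/(1926466 + 549004) = 529393/2475470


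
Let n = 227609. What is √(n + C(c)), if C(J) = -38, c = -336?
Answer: √227571 ≈ 477.04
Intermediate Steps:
√(n + C(c)) = √(227609 - 38) = √227571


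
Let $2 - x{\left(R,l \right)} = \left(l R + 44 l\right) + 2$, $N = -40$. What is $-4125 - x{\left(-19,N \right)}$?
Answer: $-5125$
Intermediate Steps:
$x{\left(R,l \right)} = - 44 l - R l$ ($x{\left(R,l \right)} = 2 - \left(\left(l R + 44 l\right) + 2\right) = 2 - \left(\left(R l + 44 l\right) + 2\right) = 2 - \left(\left(44 l + R l\right) + 2\right) = 2 - \left(2 + 44 l + R l\right) = - 44 l - R l$)
$-4125 - x{\left(-19,N \right)} = -4125 - \left(-1\right) \left(-40\right) \left(44 - 19\right) = -4125 - \left(-1\right) \left(-40\right) 25 = -4125 - 1000 = -5125$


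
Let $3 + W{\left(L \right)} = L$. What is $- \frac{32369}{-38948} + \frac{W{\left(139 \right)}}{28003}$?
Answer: $\frac{911726035}{1090660844} \approx 0.83594$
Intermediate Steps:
$W{\left(L \right)} = -3 + L$
$- \frac{32369}{-38948} + \frac{W{\left(139 \right)}}{28003} = - \frac{32369}{-38948} + \frac{-3 + 139}{28003} = \left(-32369\right) \left(- \frac{1}{38948}\right) + 136 \cdot \frac{1}{28003} = \frac{32369}{38948} + \frac{136}{28003} = \frac{911726035}{1090660844}$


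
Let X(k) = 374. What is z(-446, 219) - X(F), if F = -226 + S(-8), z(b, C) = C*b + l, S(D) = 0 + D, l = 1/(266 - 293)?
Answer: -2647297/27 ≈ -98048.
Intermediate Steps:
l = -1/27 (l = 1/(-27) = -1/27 ≈ -0.037037)
S(D) = D
z(b, C) = -1/27 + C*b (z(b, C) = C*b - 1/27 = -1/27 + C*b)
F = -234 (F = -226 - 8 = -234)
z(-446, 219) - X(F) = (-1/27 + 219*(-446)) - 1*374 = (-1/27 - 97674) - 374 = -2637199/27 - 374 = -2647297/27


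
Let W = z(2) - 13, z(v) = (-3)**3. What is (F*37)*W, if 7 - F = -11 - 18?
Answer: -53280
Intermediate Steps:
F = 36 (F = 7 - (-11 - 18) = 7 - 1*(-29) = 7 + 29 = 36)
z(v) = -27
W = -40 (W = -27 - 13 = -40)
(F*37)*W = (36*37)*(-40) = 1332*(-40) = -53280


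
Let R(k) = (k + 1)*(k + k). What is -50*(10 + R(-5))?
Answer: -2500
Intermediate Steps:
R(k) = 2*k*(1 + k) (R(k) = (1 + k)*(2*k) = 2*k*(1 + k))
-50*(10 + R(-5)) = -50*(10 + 2*(-5)*(1 - 5)) = -50*(10 + 2*(-5)*(-4)) = -50*(10 + 40) = -50*50 = -2500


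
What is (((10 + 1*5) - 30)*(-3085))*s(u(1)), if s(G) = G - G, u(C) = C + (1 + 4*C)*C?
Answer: 0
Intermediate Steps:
u(C) = C + C*(1 + 4*C)
s(G) = 0
(((10 + 1*5) - 30)*(-3085))*s(u(1)) = (((10 + 1*5) - 30)*(-3085))*0 = (((10 + 5) - 30)*(-3085))*0 = ((15 - 30)*(-3085))*0 = -15*(-3085)*0 = 46275*0 = 0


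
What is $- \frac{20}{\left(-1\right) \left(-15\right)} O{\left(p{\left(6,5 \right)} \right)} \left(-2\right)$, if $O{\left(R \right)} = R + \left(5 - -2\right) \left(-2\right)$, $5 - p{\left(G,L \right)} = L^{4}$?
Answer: $- \frac{5072}{3} \approx -1690.7$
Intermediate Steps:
$p{\left(G,L \right)} = 5 - L^{4}$
$O{\left(R \right)} = -14 + R$ ($O{\left(R \right)} = R + \left(5 + 2\right) \left(-2\right) = R + 7 \left(-2\right) = R - 14 = -14 + R$)
$- \frac{20}{\left(-1\right) \left(-15\right)} O{\left(p{\left(6,5 \right)} \right)} \left(-2\right) = - \frac{20}{\left(-1\right) \left(-15\right)} \left(-14 + \left(5 - 5^{4}\right)\right) \left(-2\right) = - \frac{20}{15} \left(-14 + \left(5 - 625\right)\right) \left(-2\right) = \left(-20\right) \frac{1}{15} \left(-14 + \left(5 - 625\right)\right) \left(-2\right) = - \frac{4 \left(-14 - 620\right)}{3} \left(-2\right) = \left(- \frac{4}{3}\right) \left(-634\right) \left(-2\right) = \frac{2536}{3} \left(-2\right) = - \frac{5072}{3}$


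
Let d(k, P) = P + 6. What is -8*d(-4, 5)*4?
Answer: -352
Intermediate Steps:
d(k, P) = 6 + P
-8*d(-4, 5)*4 = -8*(6 + 5)*4 = -8*11*4 = -88*4 = -352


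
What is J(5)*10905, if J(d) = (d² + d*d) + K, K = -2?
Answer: 523440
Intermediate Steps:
J(d) = -2 + 2*d² (J(d) = (d² + d*d) - 2 = (d² + d²) - 2 = 2*d² - 2 = -2 + 2*d²)
J(5)*10905 = (-2 + 2*5²)*10905 = (-2 + 2*25)*10905 = (-2 + 50)*10905 = 48*10905 = 523440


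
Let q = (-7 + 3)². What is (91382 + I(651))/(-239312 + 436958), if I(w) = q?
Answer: 15233/32941 ≈ 0.46243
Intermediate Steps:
q = 16 (q = (-4)² = 16)
I(w) = 16
(91382 + I(651))/(-239312 + 436958) = (91382 + 16)/(-239312 + 436958) = 91398/197646 = 91398*(1/197646) = 15233/32941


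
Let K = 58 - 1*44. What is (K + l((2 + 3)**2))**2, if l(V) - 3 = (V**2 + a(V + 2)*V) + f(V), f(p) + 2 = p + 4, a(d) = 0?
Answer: 447561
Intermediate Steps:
f(p) = 2 + p (f(p) = -2 + (p + 4) = -2 + (4 + p) = 2 + p)
l(V) = 5 + V + V**2 (l(V) = 3 + ((V**2 + 0*V) + (2 + V)) = 3 + ((V**2 + 0) + (2 + V)) = 3 + (V**2 + (2 + V)) = 3 + (2 + V + V**2) = 5 + V + V**2)
K = 14 (K = 58 - 44 = 14)
(K + l((2 + 3)**2))**2 = (14 + (5 + (2 + 3)**2 + ((2 + 3)**2)**2))**2 = (14 + (5 + 5**2 + (5**2)**2))**2 = (14 + (5 + 25 + 25**2))**2 = (14 + (5 + 25 + 625))**2 = (14 + 655)**2 = 669**2 = 447561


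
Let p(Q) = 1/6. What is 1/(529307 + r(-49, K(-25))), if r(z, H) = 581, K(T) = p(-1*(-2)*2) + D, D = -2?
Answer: 1/529888 ≈ 1.8872e-6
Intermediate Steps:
p(Q) = ⅙
K(T) = -11/6 (K(T) = ⅙ - 2 = -11/6)
1/(529307 + r(-49, K(-25))) = 1/(529307 + 581) = 1/529888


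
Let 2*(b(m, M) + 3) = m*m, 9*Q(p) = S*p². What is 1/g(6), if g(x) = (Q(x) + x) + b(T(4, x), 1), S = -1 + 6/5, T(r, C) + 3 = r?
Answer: 10/43 ≈ 0.23256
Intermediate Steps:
T(r, C) = -3 + r
S = ⅕ (S = -1 + 6*(⅕) = -1 + 6/5 = ⅕ ≈ 0.20000)
Q(p) = p²/45 (Q(p) = (p²/5)/9 = p²/45)
b(m, M) = -3 + m²/2 (b(m, M) = -3 + (m*m)/2 = -3 + m²/2)
g(x) = -5/2 + x + x²/45 (g(x) = (x²/45 + x) + (-3 + (-3 + 4)²/2) = (x + x²/45) + (-3 + (½)*1²) = (x + x²/45) + (-3 + (½)*1) = (x + x²/45) + (-3 + ½) = (x + x²/45) - 5/2 = -5/2 + x + x²/45)
1/g(6) = 1/(-5/2 + 6 + (1/45)*6²) = 1/(-5/2 + 6 + (1/45)*36) = 1/(-5/2 + 6 + ⅘) = 1/(43/10) = 10/43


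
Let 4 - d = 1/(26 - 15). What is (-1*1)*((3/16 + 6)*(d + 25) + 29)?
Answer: -1663/8 ≈ -207.88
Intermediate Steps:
d = 43/11 (d = 4 - 1/(26 - 15) = 4 - 1/11 = 43/11 ≈ 3.9091)
(-1*1)*((3/16 + 6)*(d + 25) + 29) = (-1*1)*((3/16 + 6)*(43/11 + 25) + 29) = -((3*(1/16) + 6)*(318/11) + 29) = -((3/16 + 6)*(318/11) + 29) = -((99/16)*(318/11) + 29) = -(1431/8 + 29) = -1*1663/8 = -1663/8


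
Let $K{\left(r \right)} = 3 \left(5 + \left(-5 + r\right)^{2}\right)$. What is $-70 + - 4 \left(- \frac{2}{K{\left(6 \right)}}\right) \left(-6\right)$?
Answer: $- \frac{218}{3} \approx -72.667$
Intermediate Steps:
$K{\left(r \right)} = 15 + 3 \left(-5 + r\right)^{2}$
$-70 + - 4 \left(- \frac{2}{K{\left(6 \right)}}\right) \left(-6\right) = -70 + - 4 \left(- \frac{2}{15 + 3 \left(-5 + 6\right)^{2}}\right) \left(-6\right) = -70 + - 4 \left(- \frac{2}{15 + 3 \cdot 1^{2}}\right) \left(-6\right) = -70 + - 4 \left(- \frac{2}{15 + 3 \cdot 1}\right) \left(-6\right) = -70 + - 4 \left(- \frac{2}{15 + 3}\right) \left(-6\right) = -70 + - 4 \left(- \frac{2}{18}\right) \left(-6\right) = -70 + - 4 \left(\left(-2\right) \frac{1}{18}\right) \left(-6\right) = -70 + \left(-4\right) \left(- \frac{1}{9}\right) \left(-6\right) = -70 + \frac{4}{9} \left(-6\right) = -70 - \frac{8}{3} = - \frac{218}{3}$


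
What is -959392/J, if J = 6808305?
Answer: -137056/972615 ≈ -0.14091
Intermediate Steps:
-959392/J = -959392/6808305 = -959392*1/6808305 = -137056/972615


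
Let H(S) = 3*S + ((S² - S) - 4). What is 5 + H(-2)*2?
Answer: -3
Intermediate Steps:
H(S) = -4 + S² + 2*S (H(S) = 3*S + (-4 + S² - S) = -4 + S² + 2*S)
5 + H(-2)*2 = 5 + (-4 + (-2)² + 2*(-2))*2 = 5 + (-4 + 4 - 4)*2 = 5 - 4*2 = 5 - 8 = -3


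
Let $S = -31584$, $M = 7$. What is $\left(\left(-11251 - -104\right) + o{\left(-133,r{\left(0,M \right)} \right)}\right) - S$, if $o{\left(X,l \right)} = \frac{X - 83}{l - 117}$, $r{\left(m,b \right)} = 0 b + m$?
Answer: $\frac{265705}{13} \approx 20439.0$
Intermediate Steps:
$r{\left(m,b \right)} = m$ ($r{\left(m,b \right)} = 0 + m = m$)
$o{\left(X,l \right)} = \frac{-83 + X}{-117 + l}$
$\left(\left(-11251 - -104\right) + o{\left(-133,r{\left(0,M \right)} \right)}\right) - S = \left(\left(-11251 - -104\right) + \frac{-83 - 133}{-117 + 0}\right) - -31584 = \left(\left(-11251 + 104\right) + \frac{1}{-117} \left(-216\right)\right) + 31584 = \left(-11147 - - \frac{24}{13}\right) + 31584 = \left(-11147 + \frac{24}{13}\right) + 31584 = - \frac{144887}{13} + 31584 = \frac{265705}{13}$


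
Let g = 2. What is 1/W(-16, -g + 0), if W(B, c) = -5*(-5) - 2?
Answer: 1/23 ≈ 0.043478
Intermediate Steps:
W(B, c) = 23 (W(B, c) = 25 - 2 = 23)
1/W(-16, -g + 0) = 1/23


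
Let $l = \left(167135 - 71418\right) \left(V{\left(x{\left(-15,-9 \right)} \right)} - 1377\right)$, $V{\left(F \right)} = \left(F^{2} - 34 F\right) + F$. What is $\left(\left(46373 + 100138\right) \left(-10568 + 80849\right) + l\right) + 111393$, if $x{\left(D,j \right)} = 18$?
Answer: $10139405085$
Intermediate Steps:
$V{\left(F \right)} = F^{2} - 33 F$
$l = -157645899$ ($l = \left(167135 - 71418\right) \left(18 \left(-33 + 18\right) - 1377\right) = 95717 \left(18 \left(-15\right) - 1377\right) = 95717 \left(-270 - 1377\right) = 95717 \left(-1647\right) = -157645899$)
$\left(\left(46373 + 100138\right) \left(-10568 + 80849\right) + l\right) + 111393 = \left(\left(46373 + 100138\right) \left(-10568 + 80849\right) - 157645899\right) + 111393 = \left(146511 \cdot 70281 - 157645899\right) + 111393 = \left(10296939591 - 157645899\right) + 111393 = 10139293692 + 111393 = 10139405085$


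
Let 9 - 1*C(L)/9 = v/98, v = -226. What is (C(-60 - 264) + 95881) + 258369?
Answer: 17363236/49 ≈ 3.5435e+5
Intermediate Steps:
C(L) = 4986/49 (C(L) = 81 - (-2034)/98 = 81 - 9*(-113/49) = 81 + 1017/49 = 4986/49)
(C(-60 - 264) + 95881) + 258369 = (4986/49 + 95881) + 258369 = 4703155/49 + 258369 = 17363236/49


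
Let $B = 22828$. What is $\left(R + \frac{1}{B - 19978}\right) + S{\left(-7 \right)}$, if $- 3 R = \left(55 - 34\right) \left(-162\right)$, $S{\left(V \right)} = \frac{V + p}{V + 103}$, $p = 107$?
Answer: $\frac{12939479}{11400} \approx 1135.0$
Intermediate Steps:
$S{\left(V \right)} = \frac{107 + V}{103 + V}$ ($S{\left(V \right)} = \frac{V + 107}{V + 103} = \frac{107 + V}{103 + V}$)
$R = 1134$ ($R = - \frac{\left(55 - 34\right) \left(-162\right)}{3} = - \frac{21 \left(-162\right)}{3} = \left(- \frac{1}{3}\right) \left(-3402\right) = 1134$)
$\left(R + \frac{1}{B - 19978}\right) + S{\left(-7 \right)} = \left(1134 + \frac{1}{22828 - 19978}\right) + \frac{107 - 7}{103 - 7} = \left(1134 + \frac{1}{2850}\right) + \frac{1}{96} \cdot 100 = \frac{3231901}{2850} + \frac{25}{24} = \frac{12939479}{11400}$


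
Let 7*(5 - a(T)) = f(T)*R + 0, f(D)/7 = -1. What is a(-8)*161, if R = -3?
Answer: 322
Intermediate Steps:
f(D) = -7 (f(D) = 7*(-1) = -7)
a(T) = 2 (a(T) = 5 - (-7*(-3) + 0)/7 = 5 - (21 + 0)/7 = 5 - ⅐*21 = 5 - 3 = 2)
a(-8)*161 = 2*161 = 322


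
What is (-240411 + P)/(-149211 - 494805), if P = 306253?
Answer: -32921/322008 ≈ -0.10224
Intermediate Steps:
(-240411 + P)/(-149211 - 494805) = (-240411 + 306253)/(-149211 - 494805) = 65842/(-644016) = 65842*(-1/644016) = -32921/322008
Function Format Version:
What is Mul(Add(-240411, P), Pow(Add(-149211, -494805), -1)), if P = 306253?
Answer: Rational(-32921, 322008) ≈ -0.10224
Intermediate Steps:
Mul(Add(-240411, P), Pow(Add(-149211, -494805), -1)) = Mul(Add(-240411, 306253), Pow(Add(-149211, -494805), -1)) = Mul(65842, Pow(-644016, -1)) = Mul(65842, Rational(-1, 644016)) = Rational(-32921, 322008)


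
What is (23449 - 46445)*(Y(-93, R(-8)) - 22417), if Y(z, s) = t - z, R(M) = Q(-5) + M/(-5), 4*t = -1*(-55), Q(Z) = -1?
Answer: 513046509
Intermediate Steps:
t = 55/4 (t = (-1*(-55))/4 = (1/4)*55 = 55/4 ≈ 13.750)
R(M) = -1 - M/5 (R(M) = -1 + M/(-5) = -1 - M/5)
Y(z, s) = 55/4 - z
(23449 - 46445)*(Y(-93, R(-8)) - 22417) = (23449 - 46445)*((55/4 - 1*(-93)) - 22417) = -22996*((55/4 + 93) - 22417) = -22996*(427/4 - 22417) = -22996*(-89241/4) = 513046509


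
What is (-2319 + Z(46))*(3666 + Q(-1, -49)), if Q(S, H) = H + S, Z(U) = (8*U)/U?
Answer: -8356576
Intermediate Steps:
Z(U) = 8
(-2319 + Z(46))*(3666 + Q(-1, -49)) = (-2319 + 8)*(3666 + (-49 - 1)) = -2311*(3666 - 50) = -2311*3616 = -8356576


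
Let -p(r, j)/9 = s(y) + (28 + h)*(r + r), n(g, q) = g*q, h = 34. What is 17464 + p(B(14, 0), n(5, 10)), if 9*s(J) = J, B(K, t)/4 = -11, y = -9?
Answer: 66577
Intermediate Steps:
B(K, t) = -44 (B(K, t) = 4*(-11) = -44)
s(J) = J/9
p(r, j) = 9 - 1116*r (p(r, j) = -9*((⅑)*(-9) + (28 + 34)*(r + r)) = -9*(-1 + 62*(2*r)) = -9*(-1 + 124*r) = 9 - 1116*r)
17464 + p(B(14, 0), n(5, 10)) = 17464 + (9 - 1116*(-44)) = 17464 + (9 + 49104) = 17464 + 49113 = 66577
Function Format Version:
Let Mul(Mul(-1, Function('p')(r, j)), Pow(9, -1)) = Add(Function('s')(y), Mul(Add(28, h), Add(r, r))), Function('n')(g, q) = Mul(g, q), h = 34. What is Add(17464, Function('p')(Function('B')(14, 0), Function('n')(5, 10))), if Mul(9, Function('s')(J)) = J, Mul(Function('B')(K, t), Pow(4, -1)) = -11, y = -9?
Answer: 66577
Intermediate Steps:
Function('B')(K, t) = -44 (Function('B')(K, t) = Mul(4, -11) = -44)
Function('s')(J) = Mul(Rational(1, 9), J)
Function('p')(r, j) = Add(9, Mul(-1116, r)) (Function('p')(r, j) = Mul(-9, Add(Mul(Rational(1, 9), -9), Mul(Add(28, 34), Add(r, r)))) = Mul(-9, Add(-1, Mul(62, Mul(2, r)))) = Mul(-9, Add(-1, Mul(124, r))) = Add(9, Mul(-1116, r)))
Add(17464, Function('p')(Function('B')(14, 0), Function('n')(5, 10))) = Add(17464, Add(9, Mul(-1116, -44))) = Add(17464, Add(9, 49104)) = Add(17464, 49113) = 66577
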